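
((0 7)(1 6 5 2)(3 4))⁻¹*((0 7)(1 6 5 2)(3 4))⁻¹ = (1 5)(2 6)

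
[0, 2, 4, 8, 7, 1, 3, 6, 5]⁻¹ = [0, 5, 1, 6, 2, 8, 7, 4, 3]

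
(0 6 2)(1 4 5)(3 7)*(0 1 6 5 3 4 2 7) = (0 5 6 7 4 3)(1 2)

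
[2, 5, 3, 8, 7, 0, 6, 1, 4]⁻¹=[5, 7, 0, 2, 8, 1, 6, 4, 3]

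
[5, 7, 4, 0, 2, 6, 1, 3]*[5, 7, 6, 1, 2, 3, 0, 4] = [3, 4, 2, 5, 6, 0, 7, 1]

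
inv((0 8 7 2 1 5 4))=(0 4 5 1 2 7 8)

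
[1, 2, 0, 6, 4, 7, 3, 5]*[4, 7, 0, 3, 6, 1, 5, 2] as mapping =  [0→7, 1→0, 2→4, 3→5, 4→6, 5→2, 6→3, 7→1] 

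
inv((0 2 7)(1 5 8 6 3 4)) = (0 7 2)(1 4 3 6 8 5)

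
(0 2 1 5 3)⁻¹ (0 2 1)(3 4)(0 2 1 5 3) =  (0 4)(1 5 2)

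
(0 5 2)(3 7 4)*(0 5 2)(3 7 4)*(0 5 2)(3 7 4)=()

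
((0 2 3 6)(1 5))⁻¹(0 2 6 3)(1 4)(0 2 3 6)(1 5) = (0 6 2 3)(4 5)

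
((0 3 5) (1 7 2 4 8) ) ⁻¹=(0 5 3) (1 8 4 2 7) 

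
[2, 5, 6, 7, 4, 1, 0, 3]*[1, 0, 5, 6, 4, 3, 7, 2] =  [5, 3, 7, 2, 4, 0, 1, 6]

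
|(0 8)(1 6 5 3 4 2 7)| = 14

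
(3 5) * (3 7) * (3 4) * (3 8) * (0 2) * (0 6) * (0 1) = (0 2 6 1)(3 5 7 4 8)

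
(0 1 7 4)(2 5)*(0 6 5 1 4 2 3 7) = (0 4 6 5 3 7 2 1)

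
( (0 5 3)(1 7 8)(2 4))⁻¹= (0 3 5)(1 8 7)(2 4)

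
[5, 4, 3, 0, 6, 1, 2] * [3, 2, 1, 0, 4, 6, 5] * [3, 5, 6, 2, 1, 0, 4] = [4, 1, 3, 2, 0, 6, 5]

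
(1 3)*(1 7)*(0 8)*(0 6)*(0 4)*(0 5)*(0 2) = (0 8 6 4 5 2)(1 3 7)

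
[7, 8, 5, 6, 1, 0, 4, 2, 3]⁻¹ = [5, 4, 7, 8, 6, 2, 3, 0, 1]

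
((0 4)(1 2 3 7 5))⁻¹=(0 4)(1 5 7 3 2)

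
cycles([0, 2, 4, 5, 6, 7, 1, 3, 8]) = (1 2 4 6)(3 5 7)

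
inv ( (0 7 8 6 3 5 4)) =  (0 4 5 3 6 8 7)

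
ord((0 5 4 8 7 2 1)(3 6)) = 14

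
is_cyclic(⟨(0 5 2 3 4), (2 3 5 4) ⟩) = no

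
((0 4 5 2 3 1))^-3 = (0 2)(1 5)(3 4)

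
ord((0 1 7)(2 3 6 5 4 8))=6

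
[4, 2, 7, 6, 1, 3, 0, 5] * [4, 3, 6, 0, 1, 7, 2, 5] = [1, 6, 5, 2, 3, 0, 4, 7]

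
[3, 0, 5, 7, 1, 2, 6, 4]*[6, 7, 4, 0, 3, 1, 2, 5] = [0, 6, 1, 5, 7, 4, 2, 3]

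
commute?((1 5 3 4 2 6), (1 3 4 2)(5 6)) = no:(1 5 3 4 2 6)*(1 3 4 2)(5 6) = (1 6 3 2 5 4), (1 3 4 2)(5 6)*(1 5 3 4 2 6) = (1 4 6 3 2 5)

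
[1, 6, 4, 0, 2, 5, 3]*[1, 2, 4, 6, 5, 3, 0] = [2, 0, 5, 1, 4, 3, 6]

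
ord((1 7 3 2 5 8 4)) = 7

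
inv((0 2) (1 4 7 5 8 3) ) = (0 2) (1 3 8 5 7 4) 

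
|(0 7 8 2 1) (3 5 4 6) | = 20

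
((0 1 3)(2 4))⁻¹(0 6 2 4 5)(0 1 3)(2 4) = (1 6 4 2 5)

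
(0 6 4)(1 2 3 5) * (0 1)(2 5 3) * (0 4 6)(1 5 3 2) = (1 3 2)(4 5)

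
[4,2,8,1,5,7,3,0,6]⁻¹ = [7,3,1,6,0,4,8,5,2]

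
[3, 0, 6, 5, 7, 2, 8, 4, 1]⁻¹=[1, 8, 5, 0, 7, 3, 2, 4, 6]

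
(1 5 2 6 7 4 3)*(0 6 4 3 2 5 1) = (0 6 7 3)(2 4)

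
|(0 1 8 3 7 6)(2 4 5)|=6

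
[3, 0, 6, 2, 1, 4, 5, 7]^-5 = [2, 3, 5, 6, 0, 1, 4, 7]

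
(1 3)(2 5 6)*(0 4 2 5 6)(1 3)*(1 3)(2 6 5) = (0 4 6 2 5)(1 3)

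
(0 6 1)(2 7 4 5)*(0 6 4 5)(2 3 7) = (0 4)(1 6)(3 7 5)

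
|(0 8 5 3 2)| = 5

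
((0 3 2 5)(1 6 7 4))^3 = (0 5 2 3)(1 4 7 6)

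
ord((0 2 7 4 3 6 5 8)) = 8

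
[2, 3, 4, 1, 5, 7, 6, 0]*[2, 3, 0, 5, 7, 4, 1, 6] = [0, 5, 7, 3, 4, 6, 1, 2]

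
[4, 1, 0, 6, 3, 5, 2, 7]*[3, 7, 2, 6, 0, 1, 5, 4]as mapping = [0→0, 1→7, 2→3, 3→5, 4→6, 5→1, 6→2, 7→4]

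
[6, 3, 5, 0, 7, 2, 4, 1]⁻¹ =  [3, 7, 5, 1, 6, 2, 0, 4]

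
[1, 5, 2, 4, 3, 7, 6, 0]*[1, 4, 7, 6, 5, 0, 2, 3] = [4, 0, 7, 5, 6, 3, 2, 1]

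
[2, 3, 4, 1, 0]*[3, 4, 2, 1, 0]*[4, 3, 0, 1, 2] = [0, 3, 4, 2, 1]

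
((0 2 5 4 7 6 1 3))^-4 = (0 7)(1 5)(2 6)(3 4)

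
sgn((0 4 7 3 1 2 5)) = 1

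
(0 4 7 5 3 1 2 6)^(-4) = (0 3)(1 4)(2 7)(5 6)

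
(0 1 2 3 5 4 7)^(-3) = (0 5 1 4 2 7 3)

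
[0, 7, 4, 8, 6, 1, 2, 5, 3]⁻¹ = [0, 5, 6, 8, 2, 7, 4, 1, 3]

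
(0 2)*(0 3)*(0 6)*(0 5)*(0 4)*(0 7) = (0 2 3 6 5 4 7) 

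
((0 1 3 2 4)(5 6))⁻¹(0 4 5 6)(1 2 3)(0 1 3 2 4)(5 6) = (0 6 5 1)(2 3 4)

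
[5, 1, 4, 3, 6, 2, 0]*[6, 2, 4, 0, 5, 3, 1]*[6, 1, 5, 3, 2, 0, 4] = [3, 5, 0, 6, 1, 2, 4]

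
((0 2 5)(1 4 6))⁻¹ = (0 5 2)(1 6 4)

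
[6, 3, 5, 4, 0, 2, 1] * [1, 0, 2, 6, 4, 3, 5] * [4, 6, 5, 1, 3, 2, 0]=[2, 0, 1, 3, 6, 5, 4]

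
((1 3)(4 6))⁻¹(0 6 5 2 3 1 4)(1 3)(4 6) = (0 4 5 2 1 3 6)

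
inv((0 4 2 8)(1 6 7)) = (0 8 2 4)(1 7 6)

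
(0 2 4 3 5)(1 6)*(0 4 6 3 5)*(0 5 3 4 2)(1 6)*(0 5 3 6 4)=(0 5 2 1)(4 6)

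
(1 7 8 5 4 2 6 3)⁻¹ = (1 3 6 2 4 5 8 7)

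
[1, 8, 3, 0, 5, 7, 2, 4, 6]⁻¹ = [3, 0, 6, 2, 7, 4, 8, 5, 1]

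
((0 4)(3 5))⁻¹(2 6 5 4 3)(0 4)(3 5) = (0 5 2 6 3)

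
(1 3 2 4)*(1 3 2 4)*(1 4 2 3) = (1 3 2 4)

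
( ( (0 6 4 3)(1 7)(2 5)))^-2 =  (0 4)(3 6)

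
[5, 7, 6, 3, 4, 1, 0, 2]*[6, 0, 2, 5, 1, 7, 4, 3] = [7, 3, 4, 5, 1, 0, 6, 2]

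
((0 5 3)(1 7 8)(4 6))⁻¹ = (0 3 5)(1 8 7)(4 6)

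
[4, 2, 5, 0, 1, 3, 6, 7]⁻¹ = [3, 4, 1, 5, 0, 2, 6, 7]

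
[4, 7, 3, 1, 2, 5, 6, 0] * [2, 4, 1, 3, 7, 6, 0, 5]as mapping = [0→7, 1→5, 2→3, 3→4, 4→1, 5→6, 6→0, 7→2]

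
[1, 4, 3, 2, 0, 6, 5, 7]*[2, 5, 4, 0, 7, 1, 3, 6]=[5, 7, 0, 4, 2, 3, 1, 6]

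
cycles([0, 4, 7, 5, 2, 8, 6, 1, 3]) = (1 4 2 7) (3 5 8) 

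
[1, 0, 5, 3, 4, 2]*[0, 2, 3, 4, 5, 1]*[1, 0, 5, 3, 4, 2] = [5, 1, 0, 4, 2, 3]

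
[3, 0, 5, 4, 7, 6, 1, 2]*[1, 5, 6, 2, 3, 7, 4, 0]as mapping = [0→2, 1→1, 2→7, 3→3, 4→0, 5→4, 6→5, 7→6]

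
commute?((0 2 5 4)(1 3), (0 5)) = no:(0 2 5 4)(1 3)*(0 5) = (0 2)(1 3)(4 5), (0 5)*(0 2 5 4)(1 3) = (0 4)(1 3)(2 5)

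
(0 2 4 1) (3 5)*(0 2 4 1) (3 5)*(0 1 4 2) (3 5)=(0 2 4 1) (3 5) 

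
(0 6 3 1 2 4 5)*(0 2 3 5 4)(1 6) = (0 1 3 6 5 2)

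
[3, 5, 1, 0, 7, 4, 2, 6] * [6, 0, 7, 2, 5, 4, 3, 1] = [2, 4, 0, 6, 1, 5, 7, 3]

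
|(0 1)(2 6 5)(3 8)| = 6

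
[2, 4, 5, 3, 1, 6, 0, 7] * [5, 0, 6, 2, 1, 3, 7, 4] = [6, 1, 3, 2, 0, 7, 5, 4]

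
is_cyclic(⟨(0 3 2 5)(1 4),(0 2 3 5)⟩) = no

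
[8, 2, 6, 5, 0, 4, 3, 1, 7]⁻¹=[4, 7, 1, 6, 5, 3, 2, 8, 0]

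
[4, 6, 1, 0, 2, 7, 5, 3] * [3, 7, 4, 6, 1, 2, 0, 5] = [1, 0, 7, 3, 4, 5, 2, 6]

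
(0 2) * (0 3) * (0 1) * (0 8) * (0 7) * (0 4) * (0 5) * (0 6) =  (0 2 3 1 8 7 4 5 6)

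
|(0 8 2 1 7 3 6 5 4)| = 9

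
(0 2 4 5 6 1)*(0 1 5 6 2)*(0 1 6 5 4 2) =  (0 1 6 4 5)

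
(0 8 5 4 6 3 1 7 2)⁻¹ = (0 2 7 1 3 6 4 5 8)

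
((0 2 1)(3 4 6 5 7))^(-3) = (3 6 7 4 5)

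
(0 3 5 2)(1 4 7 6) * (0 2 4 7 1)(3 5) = (0 5 4 1 7 6)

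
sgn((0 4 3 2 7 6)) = -1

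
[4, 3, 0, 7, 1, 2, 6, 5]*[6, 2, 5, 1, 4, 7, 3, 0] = [4, 1, 6, 0, 2, 5, 3, 7]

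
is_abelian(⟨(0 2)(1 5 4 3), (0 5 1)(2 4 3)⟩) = no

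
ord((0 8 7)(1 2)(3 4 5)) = 6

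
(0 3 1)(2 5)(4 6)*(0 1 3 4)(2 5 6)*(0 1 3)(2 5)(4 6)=(0 6 1 3)(2 4 5)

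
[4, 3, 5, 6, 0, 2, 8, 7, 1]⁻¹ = [4, 8, 5, 1, 0, 2, 3, 7, 6]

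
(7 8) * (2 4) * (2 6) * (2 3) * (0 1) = (0 1) (2 4 6 3) (7 8) 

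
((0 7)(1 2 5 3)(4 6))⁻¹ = (0 7)(1 3 5 2)(4 6)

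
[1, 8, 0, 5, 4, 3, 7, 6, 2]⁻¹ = [2, 0, 8, 5, 4, 3, 7, 6, 1]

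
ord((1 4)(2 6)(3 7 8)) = 6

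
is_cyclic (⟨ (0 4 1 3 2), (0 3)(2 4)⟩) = no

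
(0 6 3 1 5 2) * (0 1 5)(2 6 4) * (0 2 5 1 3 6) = (0 4 5)(1 2 3)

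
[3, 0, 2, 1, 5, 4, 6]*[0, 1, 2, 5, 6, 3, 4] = [5, 0, 2, 1, 3, 6, 4]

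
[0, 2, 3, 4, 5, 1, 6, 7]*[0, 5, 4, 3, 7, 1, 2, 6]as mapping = [0→0, 1→4, 2→3, 3→7, 4→1, 5→5, 6→2, 7→6]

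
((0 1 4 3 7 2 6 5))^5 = (0 2 4 5 7 1 6 3)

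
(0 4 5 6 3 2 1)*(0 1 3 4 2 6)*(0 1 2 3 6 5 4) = (0 3 5 1 2 6)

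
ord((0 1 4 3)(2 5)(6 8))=4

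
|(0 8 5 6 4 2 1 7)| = 8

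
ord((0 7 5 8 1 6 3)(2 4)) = 14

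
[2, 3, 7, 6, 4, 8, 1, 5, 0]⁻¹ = [8, 6, 0, 1, 4, 7, 3, 2, 5]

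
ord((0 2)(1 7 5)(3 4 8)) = 6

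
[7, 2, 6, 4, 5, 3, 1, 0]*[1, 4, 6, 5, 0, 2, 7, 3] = [3, 6, 7, 0, 2, 5, 4, 1]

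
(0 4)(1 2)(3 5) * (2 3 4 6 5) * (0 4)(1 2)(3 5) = (0 6 3 1 5)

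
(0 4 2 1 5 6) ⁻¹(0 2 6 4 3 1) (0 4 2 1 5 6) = (0 2 3 5 4 1) 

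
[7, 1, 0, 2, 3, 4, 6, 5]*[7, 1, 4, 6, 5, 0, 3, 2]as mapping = [0→2, 1→1, 2→7, 3→4, 4→6, 5→5, 6→3, 7→0]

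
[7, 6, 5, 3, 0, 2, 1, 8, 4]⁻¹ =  [4, 6, 5, 3, 8, 2, 1, 0, 7]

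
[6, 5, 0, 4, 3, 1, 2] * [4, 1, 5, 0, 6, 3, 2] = [2, 3, 4, 6, 0, 1, 5]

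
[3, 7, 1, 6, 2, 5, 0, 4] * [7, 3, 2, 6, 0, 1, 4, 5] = [6, 5, 3, 4, 2, 1, 7, 0]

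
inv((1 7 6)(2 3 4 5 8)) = (1 6 7)(2 8 5 4 3)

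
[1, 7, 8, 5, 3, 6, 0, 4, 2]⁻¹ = [6, 0, 8, 4, 7, 3, 5, 1, 2]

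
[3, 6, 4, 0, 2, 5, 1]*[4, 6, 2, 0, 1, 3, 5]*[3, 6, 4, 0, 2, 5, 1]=[3, 5, 6, 2, 4, 0, 1]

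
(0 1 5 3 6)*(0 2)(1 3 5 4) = (0 3 6 2)(1 4)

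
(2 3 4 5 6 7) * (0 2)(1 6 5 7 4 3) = (0 2 1 6 4 7)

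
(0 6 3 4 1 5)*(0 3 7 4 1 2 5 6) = (1 6 7 4 2 5 3)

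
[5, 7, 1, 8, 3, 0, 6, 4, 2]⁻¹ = [5, 2, 8, 4, 7, 0, 6, 1, 3]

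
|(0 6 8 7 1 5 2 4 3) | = 9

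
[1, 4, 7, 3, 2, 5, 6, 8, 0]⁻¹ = [8, 0, 4, 3, 1, 5, 6, 2, 7]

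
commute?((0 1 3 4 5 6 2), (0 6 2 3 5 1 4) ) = no:(0 1 3 4 5 6 2)*(0 6 2 3 5 1 4) = (0 4 1 5 2 6 3), (0 6 2 3 5 1 4)*(0 1 3 4 5 6 2) = (0 2 4 1 5 3 6) 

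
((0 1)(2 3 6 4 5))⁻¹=(0 1)(2 5 4 6 3)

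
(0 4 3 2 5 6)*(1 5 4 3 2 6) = (0 3 6)(1 5)(2 4)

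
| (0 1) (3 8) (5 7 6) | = 6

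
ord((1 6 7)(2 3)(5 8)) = 6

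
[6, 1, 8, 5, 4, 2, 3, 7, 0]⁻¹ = [8, 1, 5, 6, 4, 3, 0, 7, 2]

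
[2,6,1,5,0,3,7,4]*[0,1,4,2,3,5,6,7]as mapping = [0→4,1→6,2→1,3→5,4→0,5→2,6→7,7→3]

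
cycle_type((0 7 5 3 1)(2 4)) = 2.5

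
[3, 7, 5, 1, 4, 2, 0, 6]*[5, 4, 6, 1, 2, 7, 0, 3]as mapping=[0→1, 1→3, 2→7, 3→4, 4→2, 5→6, 6→5, 7→0]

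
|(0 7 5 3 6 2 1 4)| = 8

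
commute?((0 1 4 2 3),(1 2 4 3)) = no:(0 1 4 2 3) * (1 2 4 3) = (0 2 1 3),(1 2 4 3) * (0 1 4 2 3) = (0 1 3 4)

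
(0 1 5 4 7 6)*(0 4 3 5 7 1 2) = (0 2)(1 7 6 4)(3 5)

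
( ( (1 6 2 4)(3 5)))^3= (1 4 2 6)(3 5)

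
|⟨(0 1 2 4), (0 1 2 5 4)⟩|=120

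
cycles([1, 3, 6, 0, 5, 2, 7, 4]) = (0 1 3)(2 6 7 4 5)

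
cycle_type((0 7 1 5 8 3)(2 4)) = 2.6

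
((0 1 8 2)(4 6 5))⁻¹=(0 2 8 1)(4 5 6)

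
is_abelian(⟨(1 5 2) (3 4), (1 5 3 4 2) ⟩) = no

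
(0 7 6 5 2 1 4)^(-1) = (0 4 1 2 5 6 7)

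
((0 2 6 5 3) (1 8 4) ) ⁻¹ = (0 3 5 6 2) (1 4 8) 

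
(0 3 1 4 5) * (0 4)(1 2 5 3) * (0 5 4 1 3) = (0 3 2 4)(1 5)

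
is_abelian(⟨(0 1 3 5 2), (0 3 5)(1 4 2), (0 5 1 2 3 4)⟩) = no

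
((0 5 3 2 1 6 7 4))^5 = (0 6 3 4 1 5 7 2)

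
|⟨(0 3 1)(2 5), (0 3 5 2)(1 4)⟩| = 720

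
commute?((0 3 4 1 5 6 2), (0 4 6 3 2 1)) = no:(0 3 4 1 5 6 2)*(0 4 6 3 2 1) = (0 2 4)(1 5 3 6), (0 4 6 3 2 1)*(0 3 4 1 5 6 2) = (0 1 3)(2 5 6 4)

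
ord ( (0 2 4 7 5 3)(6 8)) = 6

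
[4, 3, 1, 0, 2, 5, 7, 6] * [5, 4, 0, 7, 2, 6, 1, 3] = [2, 7, 4, 5, 0, 6, 3, 1]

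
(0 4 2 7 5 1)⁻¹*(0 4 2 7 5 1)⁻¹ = (0 5 2)(1 7 4)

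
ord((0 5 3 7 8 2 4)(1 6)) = 14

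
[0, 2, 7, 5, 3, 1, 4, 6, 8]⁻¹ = [0, 5, 1, 4, 6, 3, 7, 2, 8]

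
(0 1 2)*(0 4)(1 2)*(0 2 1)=(0 1)(2 4)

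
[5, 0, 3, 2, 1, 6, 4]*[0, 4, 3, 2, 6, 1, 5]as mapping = [0→1, 1→0, 2→2, 3→3, 4→4, 5→5, 6→6]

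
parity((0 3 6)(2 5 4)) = even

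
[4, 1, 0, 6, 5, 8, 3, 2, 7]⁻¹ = [2, 1, 7, 6, 0, 4, 3, 8, 5]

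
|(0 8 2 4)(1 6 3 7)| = 4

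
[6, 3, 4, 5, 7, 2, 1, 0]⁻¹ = [7, 6, 5, 1, 2, 3, 0, 4]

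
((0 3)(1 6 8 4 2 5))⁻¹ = (0 3)(1 5 2 4 8 6)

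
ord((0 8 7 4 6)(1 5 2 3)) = 20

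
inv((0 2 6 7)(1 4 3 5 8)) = (0 7 6 2)(1 8 5 3 4)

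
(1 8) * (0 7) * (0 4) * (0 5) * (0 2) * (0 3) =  (0 7 4 5 2 3)(1 8)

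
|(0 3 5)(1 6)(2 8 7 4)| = 12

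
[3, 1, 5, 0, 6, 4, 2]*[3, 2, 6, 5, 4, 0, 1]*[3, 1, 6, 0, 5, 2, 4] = [2, 6, 3, 0, 1, 5, 4]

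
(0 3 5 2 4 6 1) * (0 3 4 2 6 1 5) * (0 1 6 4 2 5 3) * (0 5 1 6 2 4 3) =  (0 4 2 1 5 3 6)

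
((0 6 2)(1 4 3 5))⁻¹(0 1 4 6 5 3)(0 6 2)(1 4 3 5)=(1 5 6 4 3 2)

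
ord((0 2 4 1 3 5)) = 6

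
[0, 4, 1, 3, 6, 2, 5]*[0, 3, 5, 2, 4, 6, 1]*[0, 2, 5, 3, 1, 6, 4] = [0, 1, 3, 5, 2, 6, 4]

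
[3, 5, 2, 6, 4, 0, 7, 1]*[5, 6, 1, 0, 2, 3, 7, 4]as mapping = [0→0, 1→3, 2→1, 3→7, 4→2, 5→5, 6→4, 7→6]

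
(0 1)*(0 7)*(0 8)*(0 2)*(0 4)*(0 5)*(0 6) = (0 1 7 8 2 4 5 6)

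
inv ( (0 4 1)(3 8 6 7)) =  (0 1 4)(3 7 6 8)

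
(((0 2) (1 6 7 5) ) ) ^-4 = () 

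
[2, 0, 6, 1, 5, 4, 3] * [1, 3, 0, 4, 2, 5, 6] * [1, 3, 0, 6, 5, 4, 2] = [1, 3, 2, 6, 4, 0, 5]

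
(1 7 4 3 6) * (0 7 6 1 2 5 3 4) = (0 7)(1 6 2 5 3)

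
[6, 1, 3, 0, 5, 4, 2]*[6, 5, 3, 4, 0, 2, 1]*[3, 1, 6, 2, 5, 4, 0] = [1, 4, 5, 0, 6, 3, 2]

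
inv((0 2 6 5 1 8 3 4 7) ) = (0 7 4 3 8 1 5 6 2) 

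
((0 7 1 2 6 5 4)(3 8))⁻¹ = (0 4 5 6 2 1 7)(3 8)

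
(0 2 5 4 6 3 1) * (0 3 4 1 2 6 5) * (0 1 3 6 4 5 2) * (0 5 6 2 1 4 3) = (0 3 5)(1 2 4)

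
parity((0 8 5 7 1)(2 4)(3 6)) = even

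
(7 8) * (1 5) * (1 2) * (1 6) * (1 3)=(1 5 2 6 3)(7 8)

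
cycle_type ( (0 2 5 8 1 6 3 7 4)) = 9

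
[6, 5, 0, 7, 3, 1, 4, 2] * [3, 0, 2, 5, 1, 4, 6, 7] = [6, 4, 3, 7, 5, 0, 1, 2]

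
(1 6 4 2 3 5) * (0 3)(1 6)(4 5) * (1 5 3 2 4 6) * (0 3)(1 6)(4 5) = (0 2 3 1 4 5 6)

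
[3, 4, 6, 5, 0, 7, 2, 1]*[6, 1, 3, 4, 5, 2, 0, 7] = [4, 5, 0, 2, 6, 7, 3, 1] 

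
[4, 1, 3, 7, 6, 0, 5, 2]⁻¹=[5, 1, 7, 2, 0, 6, 4, 3]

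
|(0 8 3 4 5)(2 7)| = 10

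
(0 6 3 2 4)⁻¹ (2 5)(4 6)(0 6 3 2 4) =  (0 3)(4 5)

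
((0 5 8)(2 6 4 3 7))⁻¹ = (0 8 5)(2 7 3 4 6)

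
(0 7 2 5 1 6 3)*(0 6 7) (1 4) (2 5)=(1 7 5 4) (3 6) 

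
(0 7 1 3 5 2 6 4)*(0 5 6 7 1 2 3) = (0 1)(2 7)(3 6 4 5)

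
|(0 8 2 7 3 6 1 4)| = 8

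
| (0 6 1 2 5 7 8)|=7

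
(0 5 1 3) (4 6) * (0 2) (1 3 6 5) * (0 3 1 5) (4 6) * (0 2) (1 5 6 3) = (0 6 3) (1 4 2) 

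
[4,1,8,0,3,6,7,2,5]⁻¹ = [3,1,7,4,0,8,5,6,2]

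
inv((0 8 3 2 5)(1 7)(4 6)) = (0 5 2 3 8)(1 7)(4 6)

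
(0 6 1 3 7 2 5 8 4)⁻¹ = (0 4 8 5 2 7 3 1 6)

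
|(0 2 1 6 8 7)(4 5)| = 6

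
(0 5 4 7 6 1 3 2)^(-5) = (0 7 3 5 6 2 4 1)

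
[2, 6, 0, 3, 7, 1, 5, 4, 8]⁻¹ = [2, 5, 0, 3, 7, 6, 1, 4, 8]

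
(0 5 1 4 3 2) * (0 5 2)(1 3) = (0 2 5 3)(1 4)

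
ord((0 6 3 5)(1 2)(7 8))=4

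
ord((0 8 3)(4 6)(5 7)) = 6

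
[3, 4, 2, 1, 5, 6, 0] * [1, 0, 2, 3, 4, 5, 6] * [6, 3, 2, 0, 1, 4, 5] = [0, 1, 2, 6, 4, 5, 3]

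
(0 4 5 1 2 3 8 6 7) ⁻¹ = (0 7 6 8 3 2 1 5 4) 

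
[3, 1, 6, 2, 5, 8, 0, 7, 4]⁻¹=[6, 1, 3, 0, 8, 4, 2, 7, 5]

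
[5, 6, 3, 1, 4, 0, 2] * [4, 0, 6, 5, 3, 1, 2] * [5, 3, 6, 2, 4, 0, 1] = [3, 6, 0, 5, 2, 4, 1]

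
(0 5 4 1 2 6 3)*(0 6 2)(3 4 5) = (0 3 6 4 1)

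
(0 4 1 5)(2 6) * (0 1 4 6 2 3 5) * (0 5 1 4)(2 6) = (0 2 6 3 1 5 4)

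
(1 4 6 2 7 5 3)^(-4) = (1 2 3 6 5 4 7)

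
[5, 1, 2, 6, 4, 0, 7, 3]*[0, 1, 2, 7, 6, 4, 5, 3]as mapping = [0→4, 1→1, 2→2, 3→5, 4→6, 5→0, 6→3, 7→7]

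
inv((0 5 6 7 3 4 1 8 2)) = (0 2 8 1 4 3 7 6 5)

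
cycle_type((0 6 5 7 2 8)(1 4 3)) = 3.6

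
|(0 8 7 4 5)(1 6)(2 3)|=10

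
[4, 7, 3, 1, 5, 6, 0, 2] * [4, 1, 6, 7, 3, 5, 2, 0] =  [3, 0, 7, 1, 5, 2, 4, 6]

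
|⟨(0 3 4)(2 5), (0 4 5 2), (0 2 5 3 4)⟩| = 120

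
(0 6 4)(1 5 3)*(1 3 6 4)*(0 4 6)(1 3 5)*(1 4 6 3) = (0 3 5)(1 4 6)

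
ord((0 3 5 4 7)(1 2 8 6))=20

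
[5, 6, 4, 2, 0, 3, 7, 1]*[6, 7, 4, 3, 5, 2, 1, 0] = [2, 1, 5, 4, 6, 3, 0, 7]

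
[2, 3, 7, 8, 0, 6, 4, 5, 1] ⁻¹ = [4, 8, 0, 1, 6, 7, 5, 2, 3] 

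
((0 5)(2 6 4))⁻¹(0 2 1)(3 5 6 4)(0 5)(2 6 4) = (0 4 2 3)(1 5 6)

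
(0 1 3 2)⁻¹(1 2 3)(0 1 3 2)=(0 2 3)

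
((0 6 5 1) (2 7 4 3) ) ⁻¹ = (0 1 5 6) (2 3 4 7) 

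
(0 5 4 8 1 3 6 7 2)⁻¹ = (0 2 7 6 3 1 8 4 5)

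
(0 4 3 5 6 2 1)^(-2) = (0 2 5 4 1 6 3)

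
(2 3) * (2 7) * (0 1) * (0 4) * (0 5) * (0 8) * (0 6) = (0 1 4 5 8 6)(2 3 7)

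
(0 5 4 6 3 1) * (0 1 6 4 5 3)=(0 3 6)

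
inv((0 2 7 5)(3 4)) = (0 5 7 2)(3 4)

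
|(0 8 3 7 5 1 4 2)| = 8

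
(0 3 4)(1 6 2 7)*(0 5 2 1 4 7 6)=(0 3 7 4 5 2 6 1)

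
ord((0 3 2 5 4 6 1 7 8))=9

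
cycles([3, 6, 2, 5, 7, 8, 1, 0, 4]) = (0 3 5 8 4 7)(1 6)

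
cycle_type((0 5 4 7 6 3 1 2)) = 8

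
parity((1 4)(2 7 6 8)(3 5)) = odd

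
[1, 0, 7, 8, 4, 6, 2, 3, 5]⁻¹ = [1, 0, 6, 7, 4, 8, 5, 2, 3]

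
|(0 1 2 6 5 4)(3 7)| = 6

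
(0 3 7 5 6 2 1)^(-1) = (0 1 2 6 5 7 3)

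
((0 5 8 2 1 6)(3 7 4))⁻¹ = (0 6 1 2 8 5)(3 4 7)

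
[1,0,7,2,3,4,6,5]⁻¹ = [1,0,3,4,5,7,6,2]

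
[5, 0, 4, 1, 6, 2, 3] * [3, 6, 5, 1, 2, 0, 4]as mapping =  [0→0, 1→3, 2→2, 3→6, 4→4, 5→5, 6→1]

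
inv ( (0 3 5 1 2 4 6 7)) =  (0 7 6 4 2 1 5 3)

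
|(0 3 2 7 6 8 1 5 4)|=9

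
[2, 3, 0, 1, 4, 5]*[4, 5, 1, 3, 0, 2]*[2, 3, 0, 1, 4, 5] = [3, 1, 4, 5, 2, 0]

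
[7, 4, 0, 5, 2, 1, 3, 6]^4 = [5, 7, 3, 2, 6, 0, 4, 1]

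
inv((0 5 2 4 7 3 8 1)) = (0 1 8 3 7 4 2 5)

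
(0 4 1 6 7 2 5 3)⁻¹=(0 3 5 2 7 6 1 4)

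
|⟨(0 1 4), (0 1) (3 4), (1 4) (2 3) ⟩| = 60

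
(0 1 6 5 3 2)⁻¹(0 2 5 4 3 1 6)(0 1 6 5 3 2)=(0 3 4 2 6 5 1)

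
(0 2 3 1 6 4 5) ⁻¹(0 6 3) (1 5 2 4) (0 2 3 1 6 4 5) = (0 3 5 6) (1 2 4) 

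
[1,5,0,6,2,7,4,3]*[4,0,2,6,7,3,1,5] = [0,3,4,1,2,5,7,6]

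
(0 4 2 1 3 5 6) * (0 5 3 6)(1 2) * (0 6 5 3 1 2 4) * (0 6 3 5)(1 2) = (0 6 5 3 2 4 1)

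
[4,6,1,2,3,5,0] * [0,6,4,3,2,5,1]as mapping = [0→2,1→1,2→6,3→4,4→3,5→5,6→0]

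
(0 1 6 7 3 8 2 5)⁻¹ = (0 5 2 8 3 7 6 1)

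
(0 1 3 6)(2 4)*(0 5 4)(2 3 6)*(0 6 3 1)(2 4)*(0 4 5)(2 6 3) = (0 4 1 2 3 5 6)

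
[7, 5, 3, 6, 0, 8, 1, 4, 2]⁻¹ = [4, 6, 8, 2, 7, 1, 3, 0, 5]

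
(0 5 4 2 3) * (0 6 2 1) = (0 5 4 1)(2 3 6)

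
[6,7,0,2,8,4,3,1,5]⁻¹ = [2,7,3,6,5,8,0,1,4]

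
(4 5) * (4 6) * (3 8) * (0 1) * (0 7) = (0 1 7)(3 8)(4 5 6)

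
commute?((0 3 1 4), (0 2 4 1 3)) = no:(0 3 1 4)*(0 2 4 1 3) = (2 4), (0 2 4 1 3)*(0 3 1 4) = (0 2)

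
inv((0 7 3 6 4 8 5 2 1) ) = (0 1 2 5 8 4 6 3 7) 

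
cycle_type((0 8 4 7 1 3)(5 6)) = 2.6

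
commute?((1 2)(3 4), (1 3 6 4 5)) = no:(1 2)(3 4)*(1 3 6 4 5) = (1 2 3 5)(4 6), (1 3 6 4 5)*(1 2)(3 4) = (1 4 5 2)(3 6)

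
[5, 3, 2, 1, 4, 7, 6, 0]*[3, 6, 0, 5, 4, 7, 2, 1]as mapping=[0→7, 1→5, 2→0, 3→6, 4→4, 5→1, 6→2, 7→3]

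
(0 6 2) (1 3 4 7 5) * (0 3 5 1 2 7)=(0 6 7 1 5 2 3 4) 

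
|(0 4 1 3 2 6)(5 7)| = 6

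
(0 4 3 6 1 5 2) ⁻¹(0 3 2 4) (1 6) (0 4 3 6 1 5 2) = (0 3 4 6) (1 5) 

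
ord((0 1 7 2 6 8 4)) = 7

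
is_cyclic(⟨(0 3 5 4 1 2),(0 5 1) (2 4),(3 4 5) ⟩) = no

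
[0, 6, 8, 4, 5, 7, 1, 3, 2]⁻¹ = [0, 6, 8, 7, 3, 4, 1, 5, 2]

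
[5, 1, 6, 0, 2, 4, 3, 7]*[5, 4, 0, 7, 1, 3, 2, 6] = [3, 4, 2, 5, 0, 1, 7, 6]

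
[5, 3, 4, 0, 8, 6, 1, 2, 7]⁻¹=[3, 6, 7, 1, 2, 0, 5, 8, 4]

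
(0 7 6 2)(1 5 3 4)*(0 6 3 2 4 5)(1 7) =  (0 1)(2 6 4 7 3 5)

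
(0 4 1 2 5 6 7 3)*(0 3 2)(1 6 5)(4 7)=(0 7 2 1)(4 6)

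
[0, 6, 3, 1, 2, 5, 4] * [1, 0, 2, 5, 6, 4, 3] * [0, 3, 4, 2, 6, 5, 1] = [3, 2, 5, 0, 4, 6, 1]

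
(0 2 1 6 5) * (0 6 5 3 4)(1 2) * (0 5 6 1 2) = (0 2)(1 6 3 4 5)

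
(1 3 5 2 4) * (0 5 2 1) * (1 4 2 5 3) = (0 3 5 4)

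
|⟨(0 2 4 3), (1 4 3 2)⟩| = 20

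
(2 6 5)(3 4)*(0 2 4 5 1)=(0 2 6 1)(3 5 4)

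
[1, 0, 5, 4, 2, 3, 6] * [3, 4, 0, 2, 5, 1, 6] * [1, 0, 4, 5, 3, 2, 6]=[3, 5, 0, 2, 1, 4, 6]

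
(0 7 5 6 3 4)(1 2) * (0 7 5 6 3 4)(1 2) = (0 5 3)(4 7 6)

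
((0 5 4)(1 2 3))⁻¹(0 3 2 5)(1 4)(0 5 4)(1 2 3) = (0 2)(1 3 4 5)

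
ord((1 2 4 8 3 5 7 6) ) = 8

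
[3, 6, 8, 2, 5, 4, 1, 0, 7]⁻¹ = [7, 6, 3, 0, 5, 4, 1, 8, 2]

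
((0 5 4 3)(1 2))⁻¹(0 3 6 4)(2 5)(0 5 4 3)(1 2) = (0 6 3 5)(1 4)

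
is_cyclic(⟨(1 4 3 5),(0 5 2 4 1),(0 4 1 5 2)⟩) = no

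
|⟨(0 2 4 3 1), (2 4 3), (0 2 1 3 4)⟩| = 60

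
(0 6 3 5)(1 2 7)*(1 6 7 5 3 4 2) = (0 7 6 4 2 5)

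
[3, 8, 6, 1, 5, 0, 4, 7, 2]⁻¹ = [5, 3, 8, 0, 6, 4, 2, 7, 1]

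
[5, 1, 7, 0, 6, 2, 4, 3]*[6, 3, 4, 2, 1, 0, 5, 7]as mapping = [0→0, 1→3, 2→7, 3→6, 4→5, 5→4, 6→1, 7→2]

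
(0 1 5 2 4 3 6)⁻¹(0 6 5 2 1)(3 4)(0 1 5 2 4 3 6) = (0 2 4 5 1)(3 6)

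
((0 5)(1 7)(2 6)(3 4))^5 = (0 5)(1 7)(2 6)(3 4)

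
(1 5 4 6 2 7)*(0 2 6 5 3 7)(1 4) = (0 2)(1 3 7 4 5)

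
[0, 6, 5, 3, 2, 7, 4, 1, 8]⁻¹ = [0, 7, 4, 3, 6, 2, 1, 5, 8]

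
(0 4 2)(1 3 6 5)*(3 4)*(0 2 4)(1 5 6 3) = (0 1)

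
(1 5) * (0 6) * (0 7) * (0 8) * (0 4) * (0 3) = (0 6 7 8 4 3)(1 5)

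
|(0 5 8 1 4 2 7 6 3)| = 9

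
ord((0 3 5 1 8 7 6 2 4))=9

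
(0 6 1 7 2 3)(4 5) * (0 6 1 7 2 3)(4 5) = (0 1 2)(3 6 7)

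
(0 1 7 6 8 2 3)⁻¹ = (0 3 2 8 6 7 1)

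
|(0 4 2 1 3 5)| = 6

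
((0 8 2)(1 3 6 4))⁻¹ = (0 2 8)(1 4 6 3)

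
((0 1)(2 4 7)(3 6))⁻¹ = (0 1)(2 7 4)(3 6)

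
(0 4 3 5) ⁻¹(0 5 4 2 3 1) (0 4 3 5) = (0 3 2 5 1 4) 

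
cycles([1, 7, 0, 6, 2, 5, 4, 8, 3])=(0 1 7 8 3 6 4 2)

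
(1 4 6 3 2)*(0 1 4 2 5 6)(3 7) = (0 1 2 4)(3 5 6 7)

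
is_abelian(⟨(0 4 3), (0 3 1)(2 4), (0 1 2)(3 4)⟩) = no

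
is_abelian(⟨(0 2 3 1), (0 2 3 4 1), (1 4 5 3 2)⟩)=no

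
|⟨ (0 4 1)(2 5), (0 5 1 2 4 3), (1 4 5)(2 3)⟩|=720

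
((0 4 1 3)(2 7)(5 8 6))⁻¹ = (0 3 1 4)(2 7)(5 6 8)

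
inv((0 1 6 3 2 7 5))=(0 5 7 2 3 6 1)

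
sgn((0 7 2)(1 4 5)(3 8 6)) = 1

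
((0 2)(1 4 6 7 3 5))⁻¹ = (0 2)(1 5 3 7 6 4)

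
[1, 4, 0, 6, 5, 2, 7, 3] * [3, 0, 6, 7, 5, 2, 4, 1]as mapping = [0→0, 1→5, 2→3, 3→4, 4→2, 5→6, 6→1, 7→7]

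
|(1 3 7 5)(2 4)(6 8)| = 4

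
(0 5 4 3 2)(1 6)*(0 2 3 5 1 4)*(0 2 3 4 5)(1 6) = (0 6 5 2 3 4)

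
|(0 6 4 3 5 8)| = 6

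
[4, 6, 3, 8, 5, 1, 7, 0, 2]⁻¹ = [7, 5, 8, 2, 0, 4, 1, 6, 3]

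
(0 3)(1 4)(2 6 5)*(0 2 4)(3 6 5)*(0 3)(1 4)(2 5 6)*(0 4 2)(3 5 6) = (1 5)(2 3 6 4)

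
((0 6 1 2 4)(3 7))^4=(0 4 2 1 6)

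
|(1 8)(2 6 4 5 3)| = 10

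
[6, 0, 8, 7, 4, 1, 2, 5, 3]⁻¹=[1, 5, 6, 8, 4, 7, 0, 3, 2]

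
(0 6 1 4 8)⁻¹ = (0 8 4 1 6)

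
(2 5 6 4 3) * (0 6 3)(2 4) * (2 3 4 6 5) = (0 5 4)(3 6)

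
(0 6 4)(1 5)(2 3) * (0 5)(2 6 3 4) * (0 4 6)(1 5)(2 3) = (0 2 6 3)(1 4)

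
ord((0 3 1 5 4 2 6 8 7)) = 9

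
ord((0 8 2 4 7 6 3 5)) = 8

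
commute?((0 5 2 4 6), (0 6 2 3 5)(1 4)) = no:(0 5 2 4 6)*(0 6 2 3 5)(1 4) = (1 4 2)(3 5), (0 6 2 3 5)(1 4)*(0 5 2 4 6) = (1 6 4)(2 3)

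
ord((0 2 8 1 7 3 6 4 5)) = 9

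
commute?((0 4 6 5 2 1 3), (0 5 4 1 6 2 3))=no:(0 4 6 5 2 1 3)*(0 5 4 1 6 2 3)=(0 1)(2 6 4)(3 5), (0 5 4 1 6 2 3)*(0 4 6 5 2 1 3)=(0 2)(1 5 6)(3 4)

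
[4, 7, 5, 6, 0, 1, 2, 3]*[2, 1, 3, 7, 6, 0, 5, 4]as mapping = [0→6, 1→4, 2→0, 3→5, 4→2, 5→1, 6→3, 7→7]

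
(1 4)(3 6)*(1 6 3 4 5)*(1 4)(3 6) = (1 5 4 3 6)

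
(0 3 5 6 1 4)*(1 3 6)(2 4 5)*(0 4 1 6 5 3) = (0 5 6)(1 3 2)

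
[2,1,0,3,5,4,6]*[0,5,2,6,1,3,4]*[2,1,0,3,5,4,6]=[0,4,2,6,3,1,5]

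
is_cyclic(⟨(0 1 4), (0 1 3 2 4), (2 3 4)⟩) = no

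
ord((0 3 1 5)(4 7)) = 4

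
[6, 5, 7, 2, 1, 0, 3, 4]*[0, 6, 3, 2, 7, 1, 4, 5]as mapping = [0→4, 1→1, 2→5, 3→3, 4→6, 5→0, 6→2, 7→7]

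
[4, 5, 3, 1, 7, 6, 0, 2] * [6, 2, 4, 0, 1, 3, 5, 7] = [1, 3, 0, 2, 7, 5, 6, 4]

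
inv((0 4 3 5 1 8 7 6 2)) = (0 2 6 7 8 1 5 3 4)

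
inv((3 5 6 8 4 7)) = (3 7 4 8 6 5)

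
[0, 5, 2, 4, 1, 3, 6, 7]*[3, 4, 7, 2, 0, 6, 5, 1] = [3, 6, 7, 0, 4, 2, 5, 1]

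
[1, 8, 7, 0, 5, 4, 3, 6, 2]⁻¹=[3, 0, 8, 6, 5, 4, 7, 2, 1]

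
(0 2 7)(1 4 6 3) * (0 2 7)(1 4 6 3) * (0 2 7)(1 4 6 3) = (1 3 6 4)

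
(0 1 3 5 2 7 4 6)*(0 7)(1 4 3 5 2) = (0 4 6 7 3 2)(1 5)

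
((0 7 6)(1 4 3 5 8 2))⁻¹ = (0 6 7)(1 2 8 5 3 4)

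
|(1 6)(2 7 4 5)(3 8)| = 4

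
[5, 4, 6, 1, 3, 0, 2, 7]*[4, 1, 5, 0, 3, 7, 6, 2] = [7, 3, 6, 1, 0, 4, 5, 2]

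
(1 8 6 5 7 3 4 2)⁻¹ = (1 2 4 3 7 5 6 8)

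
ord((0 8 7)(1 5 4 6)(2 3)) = 12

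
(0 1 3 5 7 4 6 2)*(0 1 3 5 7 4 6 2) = (0 3 7 6)(1 5 4 2)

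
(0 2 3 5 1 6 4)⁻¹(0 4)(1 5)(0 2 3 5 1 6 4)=(0 2)(1 6)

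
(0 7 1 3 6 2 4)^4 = (0 6 7 2 1 4 3)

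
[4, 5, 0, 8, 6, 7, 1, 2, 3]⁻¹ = [2, 6, 7, 8, 0, 1, 4, 5, 3]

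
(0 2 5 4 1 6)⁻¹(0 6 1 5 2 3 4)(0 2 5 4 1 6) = (0 6 4 5 3 1 2)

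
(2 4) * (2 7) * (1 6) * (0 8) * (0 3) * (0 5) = (0 8 3 5)(1 6)(2 4 7)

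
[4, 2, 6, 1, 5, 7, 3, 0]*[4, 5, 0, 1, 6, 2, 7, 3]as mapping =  [0→6, 1→0, 2→7, 3→5, 4→2, 5→3, 6→1, 7→4]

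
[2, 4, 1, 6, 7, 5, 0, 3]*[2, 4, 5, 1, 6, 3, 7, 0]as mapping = [0→5, 1→6, 2→4, 3→7, 4→0, 5→3, 6→2, 7→1]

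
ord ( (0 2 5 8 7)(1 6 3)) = 15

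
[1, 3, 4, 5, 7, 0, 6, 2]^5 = [1, 3, 7, 5, 2, 0, 6, 4]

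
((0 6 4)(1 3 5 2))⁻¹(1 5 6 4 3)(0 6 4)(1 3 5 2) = (0 5 3 2 4)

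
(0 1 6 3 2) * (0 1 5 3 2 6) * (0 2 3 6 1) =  (0 5 6 3 1 2)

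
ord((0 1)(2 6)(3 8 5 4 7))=10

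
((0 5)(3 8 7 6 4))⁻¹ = (0 5)(3 4 6 7 8)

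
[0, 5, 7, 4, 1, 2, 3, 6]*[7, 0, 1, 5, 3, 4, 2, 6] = [7, 4, 6, 3, 0, 1, 5, 2]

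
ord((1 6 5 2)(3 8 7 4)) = 4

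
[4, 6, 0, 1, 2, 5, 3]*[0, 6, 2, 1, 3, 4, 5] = [3, 5, 0, 6, 2, 4, 1]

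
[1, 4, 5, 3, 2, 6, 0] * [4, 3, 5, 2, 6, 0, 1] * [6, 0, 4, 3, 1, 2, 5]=[3, 5, 6, 4, 2, 0, 1]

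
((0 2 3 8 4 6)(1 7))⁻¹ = (0 6 4 8 3 2)(1 7)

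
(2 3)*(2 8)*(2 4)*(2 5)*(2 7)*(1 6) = (1 6)(2 3 8 4 5 7)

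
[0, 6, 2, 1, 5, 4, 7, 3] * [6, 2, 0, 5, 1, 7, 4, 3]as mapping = [0→6, 1→4, 2→0, 3→2, 4→7, 5→1, 6→3, 7→5]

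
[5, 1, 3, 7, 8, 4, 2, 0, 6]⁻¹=[7, 1, 6, 2, 5, 0, 8, 3, 4]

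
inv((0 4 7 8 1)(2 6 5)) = (0 1 8 7 4)(2 5 6)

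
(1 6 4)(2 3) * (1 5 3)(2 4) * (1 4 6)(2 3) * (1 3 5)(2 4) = (1 3 6 5 4)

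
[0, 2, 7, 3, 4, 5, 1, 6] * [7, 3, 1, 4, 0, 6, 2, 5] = [7, 1, 5, 4, 0, 6, 3, 2]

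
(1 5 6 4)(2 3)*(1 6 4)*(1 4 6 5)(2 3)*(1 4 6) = (1 4 5)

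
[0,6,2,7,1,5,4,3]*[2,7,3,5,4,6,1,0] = [2,1,3,0,7,6,4,5]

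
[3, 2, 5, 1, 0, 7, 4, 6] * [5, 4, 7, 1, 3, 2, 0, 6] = [1, 7, 2, 4, 5, 6, 3, 0]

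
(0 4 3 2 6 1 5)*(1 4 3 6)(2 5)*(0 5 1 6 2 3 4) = (0 4 2 6)(1 3)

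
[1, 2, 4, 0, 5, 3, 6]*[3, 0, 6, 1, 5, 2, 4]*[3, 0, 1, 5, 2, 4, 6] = [3, 6, 4, 5, 1, 0, 2]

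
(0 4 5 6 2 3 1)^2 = (0 5 2 1 4 6 3)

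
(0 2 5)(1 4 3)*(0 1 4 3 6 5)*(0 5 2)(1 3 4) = (1 4 6 2 5 3)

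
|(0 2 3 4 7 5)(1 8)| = 6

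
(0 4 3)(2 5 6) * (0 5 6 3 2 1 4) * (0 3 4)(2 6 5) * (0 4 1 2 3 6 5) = (0 6 2)(1 4 5)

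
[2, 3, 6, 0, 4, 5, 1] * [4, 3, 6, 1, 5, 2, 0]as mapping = [0→6, 1→1, 2→0, 3→4, 4→5, 5→2, 6→3]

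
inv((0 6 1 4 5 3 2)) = (0 2 3 5 4 1 6)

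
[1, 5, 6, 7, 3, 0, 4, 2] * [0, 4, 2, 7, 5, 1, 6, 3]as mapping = [0→4, 1→1, 2→6, 3→3, 4→7, 5→0, 6→5, 7→2]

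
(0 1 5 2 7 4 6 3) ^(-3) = (0 4 5 3 7 1 6 2) 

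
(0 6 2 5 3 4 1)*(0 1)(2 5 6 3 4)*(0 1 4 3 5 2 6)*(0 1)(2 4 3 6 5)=(0 2 1 3 5 6 4)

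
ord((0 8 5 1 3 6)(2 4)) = 6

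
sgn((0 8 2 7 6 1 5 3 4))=1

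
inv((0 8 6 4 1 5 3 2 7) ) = (0 7 2 3 5 1 4 6 8) 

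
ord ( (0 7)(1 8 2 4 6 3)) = 6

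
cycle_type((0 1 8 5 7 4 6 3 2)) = 9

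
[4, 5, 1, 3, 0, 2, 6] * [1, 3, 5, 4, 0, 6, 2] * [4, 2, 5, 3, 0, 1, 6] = [4, 6, 3, 0, 2, 1, 5]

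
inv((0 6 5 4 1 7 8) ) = (0 8 7 1 4 5 6) 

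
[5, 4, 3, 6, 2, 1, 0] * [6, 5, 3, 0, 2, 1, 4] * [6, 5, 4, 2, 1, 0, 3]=[5, 4, 6, 1, 2, 0, 3]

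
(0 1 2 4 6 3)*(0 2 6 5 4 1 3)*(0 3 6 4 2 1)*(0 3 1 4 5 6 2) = (0 2 3 4 6 1 5)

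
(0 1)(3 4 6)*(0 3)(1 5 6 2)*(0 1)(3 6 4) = (0 5 4 2)(1 6)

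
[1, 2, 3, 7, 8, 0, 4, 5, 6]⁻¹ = [5, 0, 1, 2, 6, 7, 8, 3, 4]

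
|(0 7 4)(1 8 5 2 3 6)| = 6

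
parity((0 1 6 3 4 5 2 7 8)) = even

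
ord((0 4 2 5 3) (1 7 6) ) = 15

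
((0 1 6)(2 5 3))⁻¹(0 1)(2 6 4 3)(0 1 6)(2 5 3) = (0 4 2 5)(1 6)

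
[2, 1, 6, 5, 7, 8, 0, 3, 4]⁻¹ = [6, 1, 0, 7, 8, 3, 2, 4, 5]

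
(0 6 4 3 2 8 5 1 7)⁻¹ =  (0 7 1 5 8 2 3 4 6)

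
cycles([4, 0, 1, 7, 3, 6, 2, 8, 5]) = (0 4 3 7 8 5 6 2 1)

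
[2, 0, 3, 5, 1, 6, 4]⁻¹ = [1, 4, 0, 2, 6, 3, 5]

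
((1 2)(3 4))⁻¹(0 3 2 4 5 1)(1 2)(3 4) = (0 4 1 3 5 2)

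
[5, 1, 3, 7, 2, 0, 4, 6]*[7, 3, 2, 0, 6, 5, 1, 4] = [5, 3, 0, 4, 2, 7, 6, 1]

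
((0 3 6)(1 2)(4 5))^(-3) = (1 2)(4 5)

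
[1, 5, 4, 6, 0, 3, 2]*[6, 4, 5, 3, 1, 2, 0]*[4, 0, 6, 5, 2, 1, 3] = [2, 6, 0, 4, 3, 5, 1]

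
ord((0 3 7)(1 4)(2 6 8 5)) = 12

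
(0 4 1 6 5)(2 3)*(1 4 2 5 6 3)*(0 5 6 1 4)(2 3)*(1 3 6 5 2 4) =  (0 6 3 5 2 1 4)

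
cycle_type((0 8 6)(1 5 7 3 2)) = 3.5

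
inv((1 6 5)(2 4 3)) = (1 5 6)(2 3 4)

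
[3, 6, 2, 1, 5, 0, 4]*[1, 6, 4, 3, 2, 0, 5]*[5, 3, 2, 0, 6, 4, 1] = [0, 4, 6, 1, 5, 3, 2]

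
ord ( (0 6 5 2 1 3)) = 6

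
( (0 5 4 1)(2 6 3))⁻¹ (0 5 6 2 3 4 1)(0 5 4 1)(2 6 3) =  (0 5 4 3 6 2 1)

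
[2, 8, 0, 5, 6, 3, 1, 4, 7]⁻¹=[2, 6, 0, 5, 7, 3, 4, 8, 1]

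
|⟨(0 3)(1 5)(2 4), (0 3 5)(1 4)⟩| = 720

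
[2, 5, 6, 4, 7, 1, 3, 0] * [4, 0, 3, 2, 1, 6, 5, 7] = [3, 6, 5, 1, 7, 0, 2, 4]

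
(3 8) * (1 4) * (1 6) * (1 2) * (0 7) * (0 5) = (0 7 5)(1 4 6 2)(3 8)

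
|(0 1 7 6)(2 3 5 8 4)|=20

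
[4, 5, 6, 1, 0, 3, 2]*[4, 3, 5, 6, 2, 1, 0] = [2, 1, 0, 3, 4, 6, 5]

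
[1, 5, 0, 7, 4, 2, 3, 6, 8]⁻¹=[2, 0, 5, 6, 4, 1, 7, 3, 8]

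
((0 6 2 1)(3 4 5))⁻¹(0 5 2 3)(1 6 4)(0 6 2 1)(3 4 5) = (0 2 5)(1 4 6 3)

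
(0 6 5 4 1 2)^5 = (0 2 1 4 5 6)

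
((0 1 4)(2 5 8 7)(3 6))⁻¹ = (0 4 1)(2 7 8 5)(3 6)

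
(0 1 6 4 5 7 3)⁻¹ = (0 3 7 5 4 6 1)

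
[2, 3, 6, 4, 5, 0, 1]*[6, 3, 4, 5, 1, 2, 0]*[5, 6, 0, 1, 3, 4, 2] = [3, 4, 5, 6, 0, 2, 1]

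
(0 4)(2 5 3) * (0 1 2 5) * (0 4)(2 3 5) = (1 3 2 4)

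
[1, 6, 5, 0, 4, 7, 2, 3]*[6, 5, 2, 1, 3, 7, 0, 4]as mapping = [0→5, 1→0, 2→7, 3→6, 4→3, 5→4, 6→2, 7→1]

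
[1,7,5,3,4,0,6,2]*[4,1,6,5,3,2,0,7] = [1,7,2,5,3,4,0,6]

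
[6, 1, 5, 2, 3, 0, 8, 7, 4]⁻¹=[5, 1, 3, 4, 8, 2, 0, 7, 6]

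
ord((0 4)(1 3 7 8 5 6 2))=14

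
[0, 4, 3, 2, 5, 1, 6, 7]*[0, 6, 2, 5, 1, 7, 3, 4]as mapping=[0→0, 1→1, 2→5, 3→2, 4→7, 5→6, 6→3, 7→4]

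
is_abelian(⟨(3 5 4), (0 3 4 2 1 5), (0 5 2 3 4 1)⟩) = no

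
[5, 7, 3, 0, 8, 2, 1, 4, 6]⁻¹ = [3, 6, 5, 2, 7, 0, 8, 1, 4]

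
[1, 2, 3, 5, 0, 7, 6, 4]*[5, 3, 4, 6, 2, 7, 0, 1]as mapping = [0→3, 1→4, 2→6, 3→7, 4→5, 5→1, 6→0, 7→2]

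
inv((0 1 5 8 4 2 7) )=(0 7 2 4 8 5 1) 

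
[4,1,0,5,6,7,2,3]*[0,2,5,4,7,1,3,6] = [7,2,0,1,3,6,5,4]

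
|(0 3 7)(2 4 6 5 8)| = 15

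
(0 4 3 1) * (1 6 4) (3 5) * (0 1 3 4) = (0 3 6) (4 5) 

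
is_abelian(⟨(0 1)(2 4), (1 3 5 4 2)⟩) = no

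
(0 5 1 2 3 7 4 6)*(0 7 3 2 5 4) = (0 4 6 7)(1 5)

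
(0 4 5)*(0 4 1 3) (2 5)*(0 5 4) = (0 1 3 5) (2 4) 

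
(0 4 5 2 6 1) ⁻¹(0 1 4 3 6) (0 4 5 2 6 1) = (0 5 3 1 4) 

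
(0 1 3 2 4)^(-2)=(0 2 1 4 3)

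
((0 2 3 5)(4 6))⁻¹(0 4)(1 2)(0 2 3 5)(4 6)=(1 3)(2 6)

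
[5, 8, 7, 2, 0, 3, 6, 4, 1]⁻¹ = [4, 8, 3, 5, 7, 0, 6, 2, 1]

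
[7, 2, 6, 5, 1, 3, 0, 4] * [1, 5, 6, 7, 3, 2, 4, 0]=[0, 6, 4, 2, 5, 7, 1, 3]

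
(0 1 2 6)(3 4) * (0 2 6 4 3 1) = (1 6 2 4)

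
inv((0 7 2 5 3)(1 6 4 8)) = (0 3 5 2 7)(1 8 4 6)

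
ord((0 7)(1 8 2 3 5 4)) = 6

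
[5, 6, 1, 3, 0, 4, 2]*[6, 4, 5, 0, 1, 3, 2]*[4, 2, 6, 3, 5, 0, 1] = [3, 6, 5, 4, 1, 2, 0]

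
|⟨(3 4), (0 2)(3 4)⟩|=4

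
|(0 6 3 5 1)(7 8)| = 10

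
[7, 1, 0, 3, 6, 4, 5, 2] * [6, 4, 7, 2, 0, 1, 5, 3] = [3, 4, 6, 2, 5, 0, 1, 7]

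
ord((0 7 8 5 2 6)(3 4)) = 6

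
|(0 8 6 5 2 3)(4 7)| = 6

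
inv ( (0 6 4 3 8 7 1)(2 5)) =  (0 1 7 8 3 4 6)(2 5)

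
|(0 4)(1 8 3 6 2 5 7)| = 14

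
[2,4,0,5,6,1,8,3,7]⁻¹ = [2,5,0,7,1,3,4,8,6]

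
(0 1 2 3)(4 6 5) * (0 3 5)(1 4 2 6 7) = (0 4 7 1 6)(2 5)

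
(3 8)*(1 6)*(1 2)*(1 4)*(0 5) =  (0 5) (1 6 2 4) (3 8) 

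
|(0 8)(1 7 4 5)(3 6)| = 4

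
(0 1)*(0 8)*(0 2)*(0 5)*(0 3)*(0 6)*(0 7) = (0 1 8 2 5 3 6 7)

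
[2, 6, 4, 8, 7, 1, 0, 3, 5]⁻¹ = [6, 5, 0, 7, 2, 8, 1, 4, 3]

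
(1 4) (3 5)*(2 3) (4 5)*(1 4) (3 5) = (1 3) (2 5) 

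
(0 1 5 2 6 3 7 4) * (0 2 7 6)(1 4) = (0 4 2)(1 5 7)(3 6)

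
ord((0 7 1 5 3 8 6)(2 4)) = 14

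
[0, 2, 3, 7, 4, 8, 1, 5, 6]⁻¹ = [0, 6, 1, 2, 4, 7, 8, 3, 5]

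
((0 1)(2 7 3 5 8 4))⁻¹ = (0 1)(2 4 8 5 3 7)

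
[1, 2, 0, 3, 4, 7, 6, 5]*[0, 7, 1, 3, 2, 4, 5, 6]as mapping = [0→7, 1→1, 2→0, 3→3, 4→2, 5→6, 6→5, 7→4]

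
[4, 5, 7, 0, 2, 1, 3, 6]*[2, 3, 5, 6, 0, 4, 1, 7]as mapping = [0→0, 1→4, 2→7, 3→2, 4→5, 5→3, 6→6, 7→1]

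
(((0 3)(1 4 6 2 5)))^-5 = (0 3)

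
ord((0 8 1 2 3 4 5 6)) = 8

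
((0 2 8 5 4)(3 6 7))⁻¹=(0 4 5 8 2)(3 7 6)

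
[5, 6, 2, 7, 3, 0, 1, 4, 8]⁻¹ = [5, 6, 2, 4, 7, 0, 1, 3, 8]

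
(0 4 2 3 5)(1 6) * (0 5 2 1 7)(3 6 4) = (0 3 2 6 7)(1 4)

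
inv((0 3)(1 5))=(0 3)(1 5)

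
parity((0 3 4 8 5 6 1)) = even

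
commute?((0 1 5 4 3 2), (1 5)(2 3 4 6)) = no:(0 1 5 4 3 2)*(1 5)(2 3 4 6) = (0 5 6 2), (1 5)(2 3 4 6)*(0 1 5 4 3 2) = (0 1 4 6)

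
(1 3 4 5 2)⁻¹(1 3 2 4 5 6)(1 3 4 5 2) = (1 5 2 6 3 4)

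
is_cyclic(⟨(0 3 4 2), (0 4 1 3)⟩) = no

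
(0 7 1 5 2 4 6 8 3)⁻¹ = (0 3 8 6 4 2 5 1 7)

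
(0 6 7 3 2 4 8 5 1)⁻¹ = (0 1 5 8 4 2 3 7 6)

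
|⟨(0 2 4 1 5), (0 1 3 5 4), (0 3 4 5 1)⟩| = 360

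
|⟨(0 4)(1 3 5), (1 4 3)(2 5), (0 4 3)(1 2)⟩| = 720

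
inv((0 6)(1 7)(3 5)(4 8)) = (0 6)(1 7)(3 5)(4 8)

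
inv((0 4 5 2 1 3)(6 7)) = (0 3 1 2 5 4)(6 7)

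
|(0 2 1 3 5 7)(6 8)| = 6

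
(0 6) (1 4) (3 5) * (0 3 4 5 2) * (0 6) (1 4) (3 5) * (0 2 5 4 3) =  (0 2 6 4 3 5 1) 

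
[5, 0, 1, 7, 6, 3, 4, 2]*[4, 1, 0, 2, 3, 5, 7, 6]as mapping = [0→5, 1→4, 2→1, 3→6, 4→7, 5→2, 6→3, 7→0]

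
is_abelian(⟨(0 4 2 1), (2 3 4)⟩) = no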